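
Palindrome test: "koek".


Word: "koek"
Reversed: "keok"
Forward == Backward? koek != keok
Palindrome = No


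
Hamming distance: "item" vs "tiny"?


Comparing character by character (same length = 4):
  Pos 0: 'i' vs 't' !=
  Pos 1: 't' vs 'i' !=
  Pos 2: 'e' vs 'n' !=
  Pos 3: 'm' vs 'y' !=
Hamming distance = 4


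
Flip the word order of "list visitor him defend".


Original: "list visitor him defend"
Words (1..n): list | visitor | him | defend
Reversed (n..1): defend | him | visitor | list
Result = "defend him visitor list"


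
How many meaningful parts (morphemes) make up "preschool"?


Word: "preschool"
Morphemes: pre- / school
Each morpheme carries meaning
= 2 morphemes


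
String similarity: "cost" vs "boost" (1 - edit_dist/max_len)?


Word 1: "cost" (length 4)
Word 2: "boost" (length 5)
One optimal edit sequence:
  1. insert 'b'  (+1)
  2. substitute 'c' -> 'o'  (+1)
  3. keep 'o'
  4. keep 's'
  5. keep 't'
Edit distance = 2
Max length = max(4, 5) = 5
Similarity = 1 - 2/5
= 0.6000


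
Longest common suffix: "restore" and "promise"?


Word 1: "restore"
Word 2: "promise"
Comparing from end:
  Pos -1: 'e' == 'e'
  Pos -2: 'r' != 's' (stop)
LCS = "e" (length 1)


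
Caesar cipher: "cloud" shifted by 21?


Word: "cloud"
Shift: 21
Each letter → (letter + shift) mod 26:
  'c' (2) + 21 = 23 → 'x'
  'l' (11) + 21 = 6 → 'g'
  'o' (14) + 21 = 9 → 'j'
  'u' (20) + 21 = 15 → 'p'
  'd' (3) + 21 = 24 → 'y'
Result = "xgjpy"


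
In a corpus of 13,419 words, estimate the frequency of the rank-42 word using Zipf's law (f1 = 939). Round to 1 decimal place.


Zipf's law: f(r) = f(1) / r
f(1) = 939
f(42) = 939 / 42
= 22.4 occurrences


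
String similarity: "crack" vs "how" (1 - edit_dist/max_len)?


Word 1: "crack" (length 5)
Word 2: "how" (length 3)
One optimal edit sequence:
  1. delete 'c'  (+1)
  2. delete 'r'  (+1)
  3. substitute 'a' -> 'h'  (+1)
  4. substitute 'c' -> 'o'  (+1)
  5. substitute 'k' -> 'w'  (+1)
Edit distance = 5
Max length = max(5, 3) = 5
Similarity = 1 - 5/5
= 0.0000


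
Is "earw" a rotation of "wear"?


Word: "wear", Candidate: "earw"
Method: check if candidate is substring of word+word
"wearwear" contains "earw"? Yes
Is rotation = Yes


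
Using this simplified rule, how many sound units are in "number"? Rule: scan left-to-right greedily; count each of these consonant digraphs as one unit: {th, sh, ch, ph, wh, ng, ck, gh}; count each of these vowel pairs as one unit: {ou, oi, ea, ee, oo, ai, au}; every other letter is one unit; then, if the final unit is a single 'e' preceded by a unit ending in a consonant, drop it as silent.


Word: "number" (6 letters)
Left-to-right scan:
  [1] 'n' (letter)
  [2] 'u' (letter)
  [3] 'm' (letter)
  [4] 'b' (letter)
  [5] 'e' (letter)
  [6] 'r' (letter)
Units from scan: 6
Sound units = 6 units


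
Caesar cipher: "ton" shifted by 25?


Word: "ton"
Shift: 25
Each letter → (letter + shift) mod 26:
  't' (19) + 25 = 18 → 's'
  'o' (14) + 25 = 13 → 'n'
  'n' (13) + 25 = 12 → 'm'
Result = "snm"


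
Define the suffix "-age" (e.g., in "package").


Suffix: -age
Example: package = pack + -age
Meaning = result / collection


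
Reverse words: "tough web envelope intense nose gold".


Original: "tough web envelope intense nose gold"
Words (1..n): tough | web | envelope | intense | nose | gold
Reversed (n..1): gold | nose | intense | envelope | web | tough
Result = "gold nose intense envelope web tough"


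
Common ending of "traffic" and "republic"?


Word 1: "traffic"
Word 2: "republic"
Comparing from end:
  Pos -1: 'c' == 'c'
  Pos -2: 'i' == 'i'
  Pos -3: 'f' != 'l' (stop)
LCS = "ic" (length 2)


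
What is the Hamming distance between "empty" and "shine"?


Comparing character by character (same length = 5):
  Pos 0: 'e' vs 's' !=
  Pos 1: 'm' vs 'h' !=
  Pos 2: 'p' vs 'i' !=
  Pos 3: 't' vs 'n' !=
  Pos 4: 'y' vs 'e' !=
Hamming distance = 5


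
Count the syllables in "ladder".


Word: "ladder"
Syllable breakdown: lad / der
Counting: 2 parts
= 2 syllables


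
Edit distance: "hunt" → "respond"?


Word 1: "hunt" (length 4)
Word 2: "respond" (length 7)
One optimal edit sequence (insert/delete/substitute each cost 1):
  1. insert 'r'  (+1)
  2. insert 'e'  (+1)
  3. insert 's'  (+1)
  4. substitute 'h' -> 'p'  (+1)
  5. substitute 'u' -> 'o'  (+1)
  6. keep 'n'
  7. substitute 't' -> 'd'  (+1)
Total edit operations: 6
Edit distance = 6


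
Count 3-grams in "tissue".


Word: "tissue" (length 6)
Number of 3-grams = length - 3 + 1 = 6 - 3 + 1
= 4


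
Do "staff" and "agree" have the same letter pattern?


Pattern of "staff": [0, 1, 2, 3, 3]
Pattern of "agree": [0, 1, 2, 3, 3]
Patterns match
Same pattern = Yes


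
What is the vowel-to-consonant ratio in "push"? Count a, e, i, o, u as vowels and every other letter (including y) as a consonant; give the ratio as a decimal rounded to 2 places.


Word: "push"
Vowels (a,e,i,o,u): 1
Consonants: 3
Ratio = 1/3
= 0.33


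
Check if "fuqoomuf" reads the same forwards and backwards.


Word: "fuqoomuf"
Reversed: "fumooquf"
Forward == Backward? fuqoomuf != fumooquf
Palindrome = No


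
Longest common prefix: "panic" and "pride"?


Word 1: "panic"
Word 2: "pride"
Comparing from start:
  Pos 0: 'p' == 'p'
  Pos 1: 'a' != 'r' (stop)
LCP = "p" (length 1)


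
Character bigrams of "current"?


Word: "current" (length 7)
Number of bigrams = 7 - 2 + 1 = 6
  Position 0: "cu"
  Position 1: "ur"
  Position 2: "rr"
  Position 3: "re"
  Position 4: "en"
  Position 5: "nt"
Bigrams = "cu", "ur", "rr", "re", "en", "nt"


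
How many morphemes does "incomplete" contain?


Word: "incomplete"
Morphemes: in- / complete
Each morpheme carries meaning
= 2 morphemes


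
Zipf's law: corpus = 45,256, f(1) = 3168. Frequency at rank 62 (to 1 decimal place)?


Zipf's law: f(r) = f(1) / r
f(1) = 3168
f(62) = 3168 / 62
= 51.1 occurrences


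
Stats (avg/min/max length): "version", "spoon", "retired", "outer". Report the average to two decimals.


Lengths: "version"=7, "spoon"=5, "retired"=7, "outer"=5
Sum = 24, Count = 4
Average = 24/4 = 6.00
= avg=6.00, min=5, max=7


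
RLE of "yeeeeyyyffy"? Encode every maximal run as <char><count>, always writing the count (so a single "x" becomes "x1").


String: "yeeeeyyyffy"
Scanning for consecutive runs:
  'y' x 1
  'e' x 4
  'y' x 3
  'f' x 2
  'y' x 1
RLE = "y1e4y3f2y1"


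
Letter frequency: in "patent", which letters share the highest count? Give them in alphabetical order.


Word: "patent"
Letter counts:
  'a': 1
  'e': 1
  'n': 1
  'p': 1
  't': 2
Maximum count = 2
Most frequent = 't' (2 times each)


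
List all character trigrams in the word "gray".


Word: "gray" (length 4)
Number of trigrams = 4 - 3 + 1 = 2
  Position 0: "gra"
  Position 1: "ray"
Trigrams = "gra", "ray"


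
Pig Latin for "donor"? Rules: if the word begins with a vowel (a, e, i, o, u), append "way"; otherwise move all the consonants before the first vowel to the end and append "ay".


Word: "donor"
Starts with consonant(s) → move to end, add 'ay'
Consonant cluster: "d"
Pig Latin = "onorday"


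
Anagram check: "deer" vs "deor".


Word 1: "deer" → sorted: deer
Word 2: "deor" → sorted: deor
Same letters? deer != deor
Anagram = No


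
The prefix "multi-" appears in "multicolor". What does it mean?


Prefix: multi-
As in: multicolor -> multi- + color
Meaning = many


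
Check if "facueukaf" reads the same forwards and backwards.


Word: "facueukaf"
Reversed: "fakueucaf"
Forward == Backward? facueukaf != fakueucaf
Palindrome = No


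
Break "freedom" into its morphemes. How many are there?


Word: "freedom"
Morphemes: free | -dom
Each morpheme carries meaning
= 2 morphemes


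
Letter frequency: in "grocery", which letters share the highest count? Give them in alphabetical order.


Word: "grocery"
Letter counts:
  'c': 1
  'e': 1
  'g': 1
  'o': 1
  'r': 2
  'y': 1
Maximum count = 2
Most frequent = 'r' (2 times each)


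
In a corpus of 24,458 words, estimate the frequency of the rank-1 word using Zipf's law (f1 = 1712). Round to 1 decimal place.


Zipf's law: f(r) = f(1) / r
f(1) = 1712
f(1) = 1712 / 1
= 1712.0 occurrences


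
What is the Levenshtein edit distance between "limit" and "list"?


Word 1: "limit" (length 5)
Word 2: "list" (length 4)
One optimal edit sequence (insert/delete/substitute each cost 1):
  1. keep 'l'
  2. keep 'i'
  3. delete 'm'  (+1)
  4. substitute 'i' -> 's'  (+1)
  5. keep 't'
Total edit operations: 2
Edit distance = 2


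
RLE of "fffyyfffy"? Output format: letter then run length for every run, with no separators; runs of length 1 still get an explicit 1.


String: "fffyyfffy"
Scanning for consecutive runs:
  'f' x 3
  'y' x 2
  'f' x 3
  'y' x 1
RLE = "f3y2f3y1"


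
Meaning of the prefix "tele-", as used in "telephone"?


Prefix: tele-
Example: telephone = tele- + phone
Meaning = distant


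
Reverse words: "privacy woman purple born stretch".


Original: "privacy woman purple born stretch"
Words (1..n): privacy | woman | purple | born | stretch
Reversed (n..1): stretch | born | purple | woman | privacy
Result = "stretch born purple woman privacy"


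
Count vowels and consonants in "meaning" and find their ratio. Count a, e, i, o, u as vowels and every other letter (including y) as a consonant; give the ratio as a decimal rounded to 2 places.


Word: "meaning"
Vowels (a,e,i,o,u): 3
Consonants: 4
Ratio = 3/4
= 0.75


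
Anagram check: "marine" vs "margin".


Word 1: "marine" → sorted: aeimnr
Word 2: "margin" → sorted: agimnr
Same letters? aeimnr != agimnr
Anagram = No


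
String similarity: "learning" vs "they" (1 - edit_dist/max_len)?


Word 1: "learning" (length 8)
Word 2: "they" (length 4)
One optimal edit sequence:
  1. delete 'l'  (+1)
  2. delete 'e'  (+1)
  3. delete 'a'  (+1)
  4. delete 'r'  (+1)
  5. substitute 'n' -> 't'  (+1)
  6. substitute 'i' -> 'h'  (+1)
  7. substitute 'n' -> 'e'  (+1)
  8. substitute 'g' -> 'y'  (+1)
Edit distance = 8
Max length = max(8, 4) = 8
Similarity = 1 - 8/8
= 0.0000


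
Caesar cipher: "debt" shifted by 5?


Word: "debt"
Shift: 5
Each letter → (letter + shift) mod 26:
  'd' (3) + 5 = 8 → 'i'
  'e' (4) + 5 = 9 → 'j'
  'b' (1) + 5 = 6 → 'g'
  't' (19) + 5 = 24 → 'y'
Result = "ijgy"


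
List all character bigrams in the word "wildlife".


Word: "wildlife" (length 8)
Number of bigrams = 8 - 2 + 1 = 7
  Position 0: "wi"
  Position 1: "il"
  Position 2: "ld"
  Position 3: "dl"
  Position 4: "li"
  Position 5: "if"
  Position 6: "fe"
Bigrams = "wi", "il", "ld", "dl", "li", "if", "fe"


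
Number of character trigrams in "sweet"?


Word: "sweet" (length 5)
Number of 3-grams = length - 3 + 1 = 5 - 3 + 1
= 3


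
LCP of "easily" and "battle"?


Word 1: "easily"
Word 2: "battle"
Comparing from start:
  Pos 0: 'e' != 'b' (stop)
LCP = "" (length 0)


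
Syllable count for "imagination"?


Word: "imagination"
Syllable breakdown: i-mag-i-na-tion
Counting: 5 parts
= 5 syllables


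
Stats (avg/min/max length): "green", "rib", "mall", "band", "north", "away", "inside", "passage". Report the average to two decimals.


Lengths: "green"=5, "rib"=3, "mall"=4, "band"=4, "north"=5, "away"=4, "inside"=6, "passage"=7
Sum = 38, Count = 8
Average = 38/8 = 4.75
= avg=4.75, min=3, max=7


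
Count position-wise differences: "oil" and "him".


Comparing character by character (same length = 3):
  Pos 0: 'o' vs 'h' !=
  Pos 1: 'i' vs 'i' =
  Pos 2: 'l' vs 'm' !=
Hamming distance = 2


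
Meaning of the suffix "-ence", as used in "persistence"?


Suffix: -ence
Example: persistence = persist + -ence
Meaning = state of


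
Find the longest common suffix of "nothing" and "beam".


Word 1: "nothing"
Word 2: "beam"
Comparing from end:
  Pos -1: 'g' != 'm' (stop)
LCS = "" (length 0)


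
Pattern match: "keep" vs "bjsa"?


Pattern of "keep": [0, 1, 1, 2]
Pattern of "bjsa": [0, 1, 2, 3]
Patterns do not match
Same pattern = No


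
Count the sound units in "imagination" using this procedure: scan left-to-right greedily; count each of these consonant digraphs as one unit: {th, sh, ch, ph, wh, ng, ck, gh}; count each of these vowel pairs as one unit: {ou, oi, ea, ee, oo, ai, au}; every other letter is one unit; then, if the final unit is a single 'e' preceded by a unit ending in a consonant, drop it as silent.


Word: "imagination" (11 letters)
Left-to-right scan:
  (1) 'i' (letter)
  (2) 'm' (letter)
  (3) 'a' (letter)
  (4) 'g' (letter)
  (5) 'i' (letter)
  (6) 'n' (letter)
  (7) 'a' (letter)
  (8) 't' (letter)
  (9) 'i' (letter)
  (10) 'o' (letter)
  (11) 'n' (letter)
Units from scan: 11
Sound units = 11 units


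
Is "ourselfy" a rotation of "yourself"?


Word: "yourself", Candidate: "ourselfy"
Method: check if candidate is substring of word+word
"yourselfyourself" contains "ourselfy"? Yes
Is rotation = Yes


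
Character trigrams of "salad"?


Word: "salad" (length 5)
Number of trigrams = 5 - 3 + 1 = 3
  Position 0: "sal"
  Position 1: "ala"
  Position 2: "lad"
Trigrams = "sal", "ala", "lad"


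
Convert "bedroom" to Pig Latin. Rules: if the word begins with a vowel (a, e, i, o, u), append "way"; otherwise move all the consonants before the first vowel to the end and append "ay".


Word: "bedroom"
Starts with consonant(s) → move to end, add 'ay'
Consonant cluster: "b"
Pig Latin = "edroombay"


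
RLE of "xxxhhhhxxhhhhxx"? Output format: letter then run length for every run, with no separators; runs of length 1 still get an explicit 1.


String: "xxxhhhhxxhhhhxx"
Scanning for consecutive runs:
  'x' x 3
  'h' x 4
  'x' x 2
  'h' x 4
  'x' x 2
RLE = "x3h4x2h4x2"


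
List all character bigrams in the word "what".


Word: "what" (length 4)
Number of bigrams = 4 - 2 + 1 = 3
  Position 0: "wh"
  Position 1: "ha"
  Position 2: "at"
Bigrams = "wh", "ha", "at"


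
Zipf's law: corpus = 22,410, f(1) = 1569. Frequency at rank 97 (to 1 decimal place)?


Zipf's law: f(r) = f(1) / r
f(1) = 1569
f(97) = 1569 / 97
= 16.2 occurrences


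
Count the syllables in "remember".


Word: "remember"
Syllable breakdown: re | mem | ber
Counting: 3 parts
= 3 syllables


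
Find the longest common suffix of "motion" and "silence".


Word 1: "motion"
Word 2: "silence"
Comparing from end:
  Pos -1: 'n' != 'e' (stop)
LCS = "" (length 0)


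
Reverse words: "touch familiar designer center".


Original: "touch familiar designer center"
Words (1..n): touch | familiar | designer | center
Reversed (n..1): center | designer | familiar | touch
Result = "center designer familiar touch"


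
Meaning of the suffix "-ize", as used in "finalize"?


Suffix: -ize
Example: finalize (final + -ize)
Meaning = to make


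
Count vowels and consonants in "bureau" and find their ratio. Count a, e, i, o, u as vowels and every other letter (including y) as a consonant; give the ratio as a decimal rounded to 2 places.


Word: "bureau"
Vowels (a,e,i,o,u): 4
Consonants: 2
Ratio = 4/2
= 2.00


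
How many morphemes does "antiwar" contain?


Word: "antiwar"
Morphemes: anti- | war
Each morpheme carries meaning
= 2 morphemes


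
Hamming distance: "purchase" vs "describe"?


Comparing character by character (same length = 8):
  Pos 0: 'p' vs 'd' !=
  Pos 1: 'u' vs 'e' !=
  Pos 2: 'r' vs 's' !=
  Pos 3: 'c' vs 'c' =
  Pos 4: 'h' vs 'r' !=
  Pos 5: 'a' vs 'i' !=
  Pos 6: 's' vs 'b' !=
  Pos 7: 'e' vs 'e' =
Hamming distance = 6


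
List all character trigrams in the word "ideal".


Word: "ideal" (length 5)
Number of trigrams = 5 - 3 + 1 = 3
  Position 0: "ide"
  Position 1: "dea"
  Position 2: "eal"
Trigrams = "ide", "dea", "eal"


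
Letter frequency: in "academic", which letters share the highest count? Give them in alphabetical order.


Word: "academic"
Letter counts:
  'a': 2
  'c': 2
  'd': 1
  'e': 1
  'i': 1
  'm': 1
Maximum count = 2
Most frequent = 'a', 'c' (2 times each)


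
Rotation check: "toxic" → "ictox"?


Word: "toxic", Candidate: "ictox"
Method: check if candidate is substring of word+word
"toxictoxic" contains "ictox"? Yes
Is rotation = Yes


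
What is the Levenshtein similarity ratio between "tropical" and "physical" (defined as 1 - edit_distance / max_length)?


Word 1: "tropical" (length 8)
Word 2: "physical" (length 8)
One optimal edit sequence:
  1. substitute 't' -> 'p'  (+1)
  2. substitute 'r' -> 'h'  (+1)
  3. substitute 'o' -> 'y'  (+1)
  4. substitute 'p' -> 's'  (+1)
  5. keep 'i'
  6. keep 'c'
  7. keep 'a'
  8. keep 'l'
Edit distance = 4
Max length = max(8, 8) = 8
Similarity = 1 - 4/8
= 0.5000


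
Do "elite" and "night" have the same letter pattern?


Pattern of "elite": [0, 1, 2, 3, 0]
Pattern of "night": [0, 1, 2, 3, 4]
Patterns do not match
Same pattern = No


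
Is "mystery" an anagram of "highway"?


Word 1: "highway" → sorted: aghhiwy
Word 2: "mystery" → sorted: emrstyy
Same letters? aghhiwy != emrstyy
Anagram = No


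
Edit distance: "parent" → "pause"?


Word 1: "parent" (length 6)
Word 2: "pause" (length 5)
One optimal edit sequence (insert/delete/substitute each cost 1):
  1. keep 'p'
  2. keep 'a'
  3. delete 'r'  (+1)
  4. substitute 'e' -> 'u'  (+1)
  5. substitute 'n' -> 's'  (+1)
  6. substitute 't' -> 'e'  (+1)
Total edit operations: 4
Edit distance = 4


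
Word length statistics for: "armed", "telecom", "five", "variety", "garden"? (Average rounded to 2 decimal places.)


Lengths: "armed"=5, "telecom"=7, "five"=4, "variety"=7, "garden"=6
Sum = 29, Count = 5
Average = 29/5 = 5.80
= avg=5.80, min=4, max=7


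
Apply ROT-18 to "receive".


Word: "receive"
Shift: 18
Each letter → (letter + shift) mod 26:
  'r' (17) + 18 = 9 → 'j'
  'e' (4) + 18 = 22 → 'w'
  'c' (2) + 18 = 20 → 'u'
  'e' (4) + 18 = 22 → 'w'
  'i' (8) + 18 = 0 → 'a'
  'v' (21) + 18 = 13 → 'n'
  'e' (4) + 18 = 22 → 'w'
Result = "jwuwanw"


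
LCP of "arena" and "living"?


Word 1: "arena"
Word 2: "living"
Comparing from start:
  Pos 0: 'a' != 'l' (stop)
LCP = "" (length 0)


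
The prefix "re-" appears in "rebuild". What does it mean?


Prefix: re-
Example: rebuild = re- + build
Meaning = again


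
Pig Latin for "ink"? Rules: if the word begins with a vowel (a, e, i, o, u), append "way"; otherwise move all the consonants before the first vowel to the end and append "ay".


Word: "ink"
Starts with vowel → add 'way'
Pig Latin = "inkway"


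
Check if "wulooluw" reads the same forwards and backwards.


Word: "wulooluw"
Reversed: "wulooluw"
Forward == Backward? wulooluw == wulooluw
Palindrome = Yes


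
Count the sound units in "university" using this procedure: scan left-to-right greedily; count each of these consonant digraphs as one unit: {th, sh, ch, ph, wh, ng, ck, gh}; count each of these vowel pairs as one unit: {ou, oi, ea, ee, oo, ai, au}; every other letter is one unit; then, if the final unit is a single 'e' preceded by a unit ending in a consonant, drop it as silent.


Word: "university" (10 letters)
Left-to-right scan:
  (1) 'u' (letter)
  (2) 'n' (letter)
  (3) 'i' (letter)
  (4) 'v' (letter)
  (5) 'e' (letter)
  (6) 'r' (letter)
  (7) 's' (letter)
  (8) 'i' (letter)
  (9) 't' (letter)
  (10) 'y' (letter)
Units from scan: 10
Sound units = 10 units


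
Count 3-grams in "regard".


Word: "regard" (length 6)
Number of 3-grams = length - 3 + 1 = 6 - 3 + 1
= 4


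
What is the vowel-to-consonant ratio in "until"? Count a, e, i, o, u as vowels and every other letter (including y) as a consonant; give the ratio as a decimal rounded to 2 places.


Word: "until"
Vowels (a,e,i,o,u): 2
Consonants: 3
Ratio = 2/3
= 0.67


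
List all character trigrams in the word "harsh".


Word: "harsh" (length 5)
Number of trigrams = 5 - 3 + 1 = 3
  Position 0: "har"
  Position 1: "ars"
  Position 2: "rsh"
Trigrams = "har", "ars", "rsh"


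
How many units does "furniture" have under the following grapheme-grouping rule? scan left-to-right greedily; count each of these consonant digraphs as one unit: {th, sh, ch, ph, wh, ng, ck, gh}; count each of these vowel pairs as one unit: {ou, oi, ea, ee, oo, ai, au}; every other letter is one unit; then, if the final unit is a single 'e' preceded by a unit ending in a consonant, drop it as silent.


Word: "furniture" (9 letters)
Left-to-right scan:
  [1] 'f' (letter)
  [2] 'u' (letter)
  [3] 'r' (letter)
  [4] 'n' (letter)
  [5] 'i' (letter)
  [6] 't' (letter)
  [7] 'u' (letter)
  [8] 'r' (letter)
  [9] 'e' (letter)
Units from scan: 9
Final unit is 'e' after a consonant -> drop as silent (-1)
Sound units = 8 units


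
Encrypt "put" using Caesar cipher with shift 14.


Word: "put"
Shift: 14
Each letter → (letter + shift) mod 26:
  'p' (15) + 14 = 3 → 'd'
  'u' (20) + 14 = 8 → 'i'
  't' (19) + 14 = 7 → 'h'
Result = "dih"


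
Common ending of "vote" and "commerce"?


Word 1: "vote"
Word 2: "commerce"
Comparing from end:
  Pos -1: 'e' == 'e'
  Pos -2: 't' != 'c' (stop)
LCS = "e" (length 1)


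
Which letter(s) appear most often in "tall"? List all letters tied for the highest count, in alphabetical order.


Word: "tall"
Letter counts:
  'a': 1
  'l': 2
  't': 1
Maximum count = 2
Most frequent = 'l' (2 times each)


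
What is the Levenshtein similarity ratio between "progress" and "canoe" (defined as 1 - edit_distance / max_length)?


Word 1: "progress" (length 8)
Word 2: "canoe" (length 5)
One optimal edit sequence:
  1. delete 'p'  (+1)
  2. substitute 'r' -> 'c'  (+1)
  3. substitute 'o' -> 'a'  (+1)
  4. substitute 'g' -> 'n'  (+1)
  5. substitute 'r' -> 'o'  (+1)
  6. keep 'e'
  7. delete 's'  (+1)
  8. delete 's'  (+1)
Edit distance = 7
Max length = max(8, 5) = 8
Similarity = 1 - 7/8
= 0.1250


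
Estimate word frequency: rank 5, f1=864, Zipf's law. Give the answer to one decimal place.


Zipf's law: f(r) = f(1) / r
f(1) = 864
f(5) = 864 / 5
= 172.8 occurrences


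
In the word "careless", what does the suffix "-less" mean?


Suffix: -less
Example: careless (care + -less)
Meaning = without


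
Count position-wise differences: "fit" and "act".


Comparing character by character (same length = 3):
  Pos 0: 'f' vs 'a' !=
  Pos 1: 'i' vs 'c' !=
  Pos 2: 't' vs 't' =
Hamming distance = 2


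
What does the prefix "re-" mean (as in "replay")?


Prefix: re-
Example: replay = re- + play
Meaning = again


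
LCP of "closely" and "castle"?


Word 1: "closely"
Word 2: "castle"
Comparing from start:
  Pos 0: 'c' == 'c'
  Pos 1: 'l' != 'a' (stop)
LCP = "c" (length 1)


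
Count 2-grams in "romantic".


Word: "romantic" (length 8)
Number of 2-grams = length - 2 + 1 = 8 - 2 + 1
= 7


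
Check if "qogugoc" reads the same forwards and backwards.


Word: "qogugoc"
Reversed: "cogugoq"
Forward == Backward? qogugoc != cogugoq
Palindrome = No


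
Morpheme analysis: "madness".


Word: "madness"
Morphemes: mad / -ness
Each morpheme carries meaning
= 2 morphemes


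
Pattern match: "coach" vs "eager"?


Pattern of "coach": [0, 1, 2, 0, 3]
Pattern of "eager": [0, 1, 2, 0, 3]
Patterns match
Same pattern = Yes


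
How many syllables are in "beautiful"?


Word: "beautiful"
Syllable breakdown: beau | ti | ful
Counting: 3 parts
= 3 syllables


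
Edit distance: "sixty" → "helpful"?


Word 1: "sixty" (length 5)
Word 2: "helpful" (length 7)
One optimal edit sequence (insert/delete/substitute each cost 1):
  1. insert 'h'  (+1)
  2. insert 'e'  (+1)
  3. substitute 's' -> 'l'  (+1)
  4. substitute 'i' -> 'p'  (+1)
  5. substitute 'x' -> 'f'  (+1)
  6. substitute 't' -> 'u'  (+1)
  7. substitute 'y' -> 'l'  (+1)
Total edit operations: 7
Edit distance = 7


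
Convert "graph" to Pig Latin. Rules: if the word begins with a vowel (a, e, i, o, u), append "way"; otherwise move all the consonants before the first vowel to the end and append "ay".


Word: "graph"
Starts with consonant(s) → move to end, add 'ay'
Consonant cluster: "gr"
Pig Latin = "aphgray"


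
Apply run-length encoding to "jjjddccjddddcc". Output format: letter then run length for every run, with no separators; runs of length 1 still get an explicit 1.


String: "jjjddccjddddcc"
Scanning for consecutive runs:
  'j' x 3
  'd' x 2
  'c' x 2
  'j' x 1
  'd' x 4
  'c' x 2
RLE = "j3d2c2j1d4c2"


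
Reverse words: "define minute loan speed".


Original: "define minute loan speed"
Words (1..n): define | minute | loan | speed
Reversed (n..1): speed | loan | minute | define
Result = "speed loan minute define"


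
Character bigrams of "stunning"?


Word: "stunning" (length 8)
Number of bigrams = 8 - 2 + 1 = 7
  Position 0: "st"
  Position 1: "tu"
  Position 2: "un"
  Position 3: "nn"
  Position 4: "ni"
  Position 5: "in"
  Position 6: "ng"
Bigrams = "st", "tu", "un", "nn", "ni", "in", "ng"


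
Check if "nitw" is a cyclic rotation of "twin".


Word: "twin", Candidate: "nitw"
Method: check if candidate is substring of word+word
"twintwin" contains "nitw"? No
Is rotation = No


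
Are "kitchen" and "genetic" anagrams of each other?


Word 1: "kitchen" → sorted: cehiknt
Word 2: "genetic" → sorted: ceegint
Same letters? cehiknt != ceegint
Anagram = No


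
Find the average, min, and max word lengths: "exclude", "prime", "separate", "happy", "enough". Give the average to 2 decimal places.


Lengths: "exclude"=7, "prime"=5, "separate"=8, "happy"=5, "enough"=6
Sum = 31, Count = 5
Average = 31/5 = 6.20
= avg=6.20, min=5, max=8


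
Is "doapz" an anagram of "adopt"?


Word 1: "adopt" → sorted: adopt
Word 2: "doapz" → sorted: adopz
Same letters? adopt != adopz
Anagram = No


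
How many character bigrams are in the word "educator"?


Word: "educator" (length 8)
Number of 2-grams = length - 2 + 1 = 8 - 2 + 1
= 7


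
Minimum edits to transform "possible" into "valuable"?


Word 1: "possible" (length 8)
Word 2: "valuable" (length 8)
One optimal edit sequence (insert/delete/substitute each cost 1):
  1. substitute 'p' -> 'v'  (+1)
  2. substitute 'o' -> 'a'  (+1)
  3. substitute 's' -> 'l'  (+1)
  4. substitute 's' -> 'u'  (+1)
  5. substitute 'i' -> 'a'  (+1)
  6. keep 'b'
  7. keep 'l'
  8. keep 'e'
Total edit operations: 5
Edit distance = 5


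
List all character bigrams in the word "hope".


Word: "hope" (length 4)
Number of bigrams = 4 - 2 + 1 = 3
  Position 0: "ho"
  Position 1: "op"
  Position 2: "pe"
Bigrams = "ho", "op", "pe"


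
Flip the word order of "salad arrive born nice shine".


Original: "salad arrive born nice shine"
Words (1..n): salad | arrive | born | nice | shine
Reversed (n..1): shine | nice | born | arrive | salad
Result = "shine nice born arrive salad"


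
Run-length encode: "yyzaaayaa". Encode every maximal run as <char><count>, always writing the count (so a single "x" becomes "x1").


String: "yyzaaayaa"
Scanning for consecutive runs:
  'y' x 2
  'z' x 1
  'a' x 3
  'y' x 1
  'a' x 2
RLE = "y2z1a3y1a2"


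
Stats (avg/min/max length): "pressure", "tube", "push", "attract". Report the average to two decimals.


Lengths: "pressure"=8, "tube"=4, "push"=4, "attract"=7
Sum = 23, Count = 4
Average = 23/4 = 5.75
= avg=5.75, min=4, max=8


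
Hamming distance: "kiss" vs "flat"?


Comparing character by character (same length = 4):
  Pos 0: 'k' vs 'f' !=
  Pos 1: 'i' vs 'l' !=
  Pos 2: 's' vs 'a' !=
  Pos 3: 's' vs 't' !=
Hamming distance = 4


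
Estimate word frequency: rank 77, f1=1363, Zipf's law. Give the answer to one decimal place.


Zipf's law: f(r) = f(1) / r
f(1) = 1363
f(77) = 1363 / 77
= 17.7 occurrences


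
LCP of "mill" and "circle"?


Word 1: "mill"
Word 2: "circle"
Comparing from start:
  Pos 0: 'm' != 'c' (stop)
LCP = "" (length 0)


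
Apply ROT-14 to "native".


Word: "native"
Shift: 14
Each letter → (letter + shift) mod 26:
  'n' (13) + 14 = 1 → 'b'
  'a' (0) + 14 = 14 → 'o'
  't' (19) + 14 = 7 → 'h'
  'i' (8) + 14 = 22 → 'w'
  'v' (21) + 14 = 9 → 'j'
  'e' (4) + 14 = 18 → 's'
Result = "bohwjs"


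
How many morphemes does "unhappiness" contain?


Word: "unhappiness"
Morphemes: un- | happi | -ness
Each morpheme carries meaning
= 3 morphemes


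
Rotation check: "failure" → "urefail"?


Word: "failure", Candidate: "urefail"
Method: check if candidate is substring of word+word
"failurefailure" contains "urefail"? Yes
Is rotation = Yes


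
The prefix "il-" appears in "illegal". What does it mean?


Prefix: il-
Example: illegal (il- + legal)
Meaning = not


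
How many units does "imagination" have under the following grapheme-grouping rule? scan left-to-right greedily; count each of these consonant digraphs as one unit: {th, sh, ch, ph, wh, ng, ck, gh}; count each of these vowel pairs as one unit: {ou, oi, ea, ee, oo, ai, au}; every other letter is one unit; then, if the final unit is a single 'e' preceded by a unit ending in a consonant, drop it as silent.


Word: "imagination" (11 letters)
Left-to-right scan:
  (1) 'i' (letter)
  (2) 'm' (letter)
  (3) 'a' (letter)
  (4) 'g' (letter)
  (5) 'i' (letter)
  (6) 'n' (letter)
  (7) 'a' (letter)
  (8) 't' (letter)
  (9) 'i' (letter)
  (10) 'o' (letter)
  (11) 'n' (letter)
Units from scan: 11
Sound units = 11 units


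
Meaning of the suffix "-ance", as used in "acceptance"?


Suffix: -ance
Example: acceptance (accept + -ance)
Meaning = state of


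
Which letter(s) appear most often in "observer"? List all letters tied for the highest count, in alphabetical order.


Word: "observer"
Letter counts:
  'b': 1
  'e': 2
  'o': 1
  'r': 2
  's': 1
  'v': 1
Maximum count = 2
Most frequent = 'e', 'r' (2 times each)


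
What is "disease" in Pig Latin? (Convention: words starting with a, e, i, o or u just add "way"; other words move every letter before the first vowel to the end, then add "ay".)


Word: "disease"
Starts with consonant(s) → move to end, add 'ay'
Consonant cluster: "d"
Pig Latin = "iseaseday"


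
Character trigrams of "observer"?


Word: "observer" (length 8)
Number of trigrams = 8 - 3 + 1 = 6
  Position 0: "obs"
  Position 1: "bse"
  Position 2: "ser"
  Position 3: "erv"
  Position 4: "rve"
  Position 5: "ver"
Trigrams = "obs", "bse", "ser", "erv", "rve", "ver"


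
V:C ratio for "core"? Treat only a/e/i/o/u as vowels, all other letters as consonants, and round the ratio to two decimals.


Word: "core"
Vowels (a,e,i,o,u): 2
Consonants: 2
Ratio = 2/2
= 1.00


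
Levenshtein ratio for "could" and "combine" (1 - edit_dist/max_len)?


Word 1: "could" (length 5)
Word 2: "combine" (length 7)
One optimal edit sequence:
  1. keep 'c'
  2. keep 'o'
  3. insert 'm'  (+1)
  4. insert 'b'  (+1)
  5. substitute 'u' -> 'i'  (+1)
  6. substitute 'l' -> 'n'  (+1)
  7. substitute 'd' -> 'e'  (+1)
Edit distance = 5
Max length = max(5, 7) = 7
Similarity = 1 - 5/7
= 0.2857


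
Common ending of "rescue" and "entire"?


Word 1: "rescue"
Word 2: "entire"
Comparing from end:
  Pos -1: 'e' == 'e'
  Pos -2: 'u' != 'r' (stop)
LCS = "e" (length 1)


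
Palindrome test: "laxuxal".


Word: "laxuxal"
Reversed: "laxuxal"
Forward == Backward? laxuxal == laxuxal
Palindrome = Yes


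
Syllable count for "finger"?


Word: "finger"
Syllable breakdown: fin / ger
Counting: 2 parts
= 2 syllables


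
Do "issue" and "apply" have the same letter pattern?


Pattern of "issue": [0, 1, 1, 2, 3]
Pattern of "apply": [0, 1, 1, 2, 3]
Patterns match
Same pattern = Yes


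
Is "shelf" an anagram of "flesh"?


Word 1: "flesh" → sorted: efhls
Word 2: "shelf" → sorted: efhls
Same letters? efhls == efhls
Anagram = Yes


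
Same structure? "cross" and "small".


Pattern of "cross": [0, 1, 2, 3, 3]
Pattern of "small": [0, 1, 2, 3, 3]
Patterns match
Same pattern = Yes


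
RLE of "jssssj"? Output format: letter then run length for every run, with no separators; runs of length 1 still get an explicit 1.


String: "jssssj"
Scanning for consecutive runs:
  'j' x 1
  's' x 4
  'j' x 1
RLE = "j1s4j1"


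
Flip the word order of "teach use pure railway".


Original: "teach use pure railway"
Words (1..n): teach | use | pure | railway
Reversed (n..1): railway | pure | use | teach
Result = "railway pure use teach"


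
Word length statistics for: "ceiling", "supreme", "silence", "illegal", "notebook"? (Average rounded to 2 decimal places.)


Lengths: "ceiling"=7, "supreme"=7, "silence"=7, "illegal"=7, "notebook"=8
Sum = 36, Count = 5
Average = 36/5 = 7.20
= avg=7.20, min=7, max=8


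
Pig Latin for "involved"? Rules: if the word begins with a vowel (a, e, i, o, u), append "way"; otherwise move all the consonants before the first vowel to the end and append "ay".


Word: "involved"
Starts with vowel → add 'way'
Pig Latin = "involvedway"


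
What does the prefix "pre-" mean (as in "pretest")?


Prefix: pre-
Example: pretest = pre- + test
Meaning = before


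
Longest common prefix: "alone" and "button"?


Word 1: "alone"
Word 2: "button"
Comparing from start:
  Pos 0: 'a' != 'b' (stop)
LCP = "" (length 0)


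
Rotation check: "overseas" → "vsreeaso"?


Word: "overseas", Candidate: "vsreeaso"
Method: check if candidate is substring of word+word
"overseasoverseas" contains "vsreeaso"? No
Is rotation = No


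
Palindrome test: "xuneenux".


Word: "xuneenux"
Reversed: "xuneenux"
Forward == Backward? xuneenux == xuneenux
Palindrome = Yes


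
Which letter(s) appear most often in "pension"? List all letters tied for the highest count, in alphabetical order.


Word: "pension"
Letter counts:
  'e': 1
  'i': 1
  'n': 2
  'o': 1
  'p': 1
  's': 1
Maximum count = 2
Most frequent = 'n' (2 times each)


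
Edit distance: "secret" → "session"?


Word 1: "secret" (length 6)
Word 2: "session" (length 7)
One optimal edit sequence (insert/delete/substitute each cost 1):
  1. keep 's'
  2. keep 'e'
  3. insert 's'  (+1)
  4. substitute 'c' -> 's'  (+1)
  5. substitute 'r' -> 'i'  (+1)
  6. substitute 'e' -> 'o'  (+1)
  7. substitute 't' -> 'n'  (+1)
Total edit operations: 5
Edit distance = 5


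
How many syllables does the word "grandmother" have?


Word: "grandmother"
Syllable breakdown: grand · moth · er
Counting: 3 parts
= 3 syllables


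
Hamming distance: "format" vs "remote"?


Comparing character by character (same length = 6):
  Pos 0: 'f' vs 'r' !=
  Pos 1: 'o' vs 'e' !=
  Pos 2: 'r' vs 'm' !=
  Pos 3: 'm' vs 'o' !=
  Pos 4: 'a' vs 't' !=
  Pos 5: 't' vs 'e' !=
Hamming distance = 6


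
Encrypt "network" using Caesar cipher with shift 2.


Word: "network"
Shift: 2
Each letter → (letter + shift) mod 26:
  'n' (13) + 2 = 15 → 'p'
  'e' (4) + 2 = 6 → 'g'
  't' (19) + 2 = 21 → 'v'
  'w' (22) + 2 = 24 → 'y'
  'o' (14) + 2 = 16 → 'q'
  'r' (17) + 2 = 19 → 't'
  'k' (10) + 2 = 12 → 'm'
Result = "pgvyqtm"


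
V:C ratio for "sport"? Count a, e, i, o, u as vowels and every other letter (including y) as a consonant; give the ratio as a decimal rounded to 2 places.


Word: "sport"
Vowels (a,e,i,o,u): 1
Consonants: 4
Ratio = 1/4
= 0.25


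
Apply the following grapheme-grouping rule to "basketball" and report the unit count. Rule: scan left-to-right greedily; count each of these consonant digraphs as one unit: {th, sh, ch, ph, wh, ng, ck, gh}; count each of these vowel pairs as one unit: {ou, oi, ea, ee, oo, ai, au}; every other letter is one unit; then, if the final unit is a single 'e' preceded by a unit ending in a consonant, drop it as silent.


Word: "basketball" (10 letters)
Left-to-right scan:
  [1] 'b' (letter)
  [2] 'a' (letter)
  [3] 's' (letter)
  [4] 'k' (letter)
  [5] 'e' (letter)
  [6] 't' (letter)
  [7] 'b' (letter)
  [8] 'a' (letter)
  [9] 'l' (letter)
  [10] 'l' (letter)
Units from scan: 10
Sound units = 10 units


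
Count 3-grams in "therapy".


Word: "therapy" (length 7)
Number of 3-grams = length - 3 + 1 = 7 - 3 + 1
= 5


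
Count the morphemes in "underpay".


Word: "underpay"
Morphemes: under- / pay
Each morpheme carries meaning
= 2 morphemes


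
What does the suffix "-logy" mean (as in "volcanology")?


Suffix: -logy
Example: volcanology (volcano + -logy)
Meaning = study of


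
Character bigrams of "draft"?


Word: "draft" (length 5)
Number of bigrams = 5 - 2 + 1 = 4
  Position 0: "dr"
  Position 1: "ra"
  Position 2: "af"
  Position 3: "ft"
Bigrams = "dr", "ra", "af", "ft"


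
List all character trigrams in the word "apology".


Word: "apology" (length 7)
Number of trigrams = 7 - 3 + 1 = 5
  Position 0: "apo"
  Position 1: "pol"
  Position 2: "olo"
  Position 3: "log"
  Position 4: "ogy"
Trigrams = "apo", "pol", "olo", "log", "ogy"


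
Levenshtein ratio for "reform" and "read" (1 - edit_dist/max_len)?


Word 1: "reform" (length 6)
Word 2: "read" (length 4)
One optimal edit sequence:
  1. keep 'r'
  2. keep 'e'
  3. delete 'f'  (+1)
  4. delete 'o'  (+1)
  5. substitute 'r' -> 'a'  (+1)
  6. substitute 'm' -> 'd'  (+1)
Edit distance = 4
Max length = max(6, 4) = 6
Similarity = 1 - 4/6
= 0.3333


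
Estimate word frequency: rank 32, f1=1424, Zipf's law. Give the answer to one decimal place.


Zipf's law: f(r) = f(1) / r
f(1) = 1424
f(32) = 1424 / 32
= 44.5 occurrences


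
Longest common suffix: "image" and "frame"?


Word 1: "image"
Word 2: "frame"
Comparing from end:
  Pos -1: 'e' == 'e'
  Pos -2: 'g' != 'm' (stop)
LCS = "e" (length 1)


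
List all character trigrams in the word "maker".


Word: "maker" (length 5)
Number of trigrams = 5 - 3 + 1 = 3
  Position 0: "mak"
  Position 1: "ake"
  Position 2: "ker"
Trigrams = "mak", "ake", "ker"


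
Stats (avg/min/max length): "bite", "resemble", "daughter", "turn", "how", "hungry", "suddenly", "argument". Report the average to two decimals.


Lengths: "bite"=4, "resemble"=8, "daughter"=8, "turn"=4, "how"=3, "hungry"=6, "suddenly"=8, "argument"=8
Sum = 49, Count = 8
Average = 49/8 = 6.13
= avg=6.13, min=3, max=8


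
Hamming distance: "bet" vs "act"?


Comparing character by character (same length = 3):
  Pos 0: 'b' vs 'a' !=
  Pos 1: 'e' vs 'c' !=
  Pos 2: 't' vs 't' =
Hamming distance = 2


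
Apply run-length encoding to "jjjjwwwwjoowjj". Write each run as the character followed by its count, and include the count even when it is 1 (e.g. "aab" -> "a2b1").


String: "jjjjwwwwjoowjj"
Scanning for consecutive runs:
  'j' x 4
  'w' x 4
  'j' x 1
  'o' x 2
  'w' x 1
  'j' x 2
RLE = "j4w4j1o2w1j2"


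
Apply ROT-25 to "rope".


Word: "rope"
Shift: 25
Each letter → (letter + shift) mod 26:
  'r' (17) + 25 = 16 → 'q'
  'o' (14) + 25 = 13 → 'n'
  'p' (15) + 25 = 14 → 'o'
  'e' (4) + 25 = 3 → 'd'
Result = "qnod"


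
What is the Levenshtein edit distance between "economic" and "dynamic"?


Word 1: "economic" (length 8)
Word 2: "dynamic" (length 7)
One optimal edit sequence (insert/delete/substitute each cost 1):
  1. delete 'e'  (+1)
  2. substitute 'c' -> 'd'  (+1)
  3. substitute 'o' -> 'y'  (+1)
  4. keep 'n'
  5. substitute 'o' -> 'a'  (+1)
  6. keep 'm'
  7. keep 'i'
  8. keep 'c'
Total edit operations: 4
Edit distance = 4


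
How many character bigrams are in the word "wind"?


Word: "wind" (length 4)
Number of 2-grams = length - 2 + 1 = 4 - 2 + 1
= 3


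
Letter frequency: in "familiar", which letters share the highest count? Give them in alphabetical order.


Word: "familiar"
Letter counts:
  'a': 2
  'f': 1
  'i': 2
  'l': 1
  'm': 1
  'r': 1
Maximum count = 2
Most frequent = 'a', 'i' (2 times each)


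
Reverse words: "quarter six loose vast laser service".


Original: "quarter six loose vast laser service"
Words (1..n): quarter | six | loose | vast | laser | service
Reversed (n..1): service | laser | vast | loose | six | quarter
Result = "service laser vast loose six quarter"
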